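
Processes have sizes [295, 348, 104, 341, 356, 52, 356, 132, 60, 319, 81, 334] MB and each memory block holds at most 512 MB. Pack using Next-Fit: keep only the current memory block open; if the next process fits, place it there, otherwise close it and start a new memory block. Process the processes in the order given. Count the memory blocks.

memory block 1: place 295 MB, 217 MB left
memory block 2: place 348 MB, 164 MB left
memory block 2: place 104 MB, 60 MB left
memory block 3: place 341 MB, 171 MB left
memory block 4: place 356 MB, 156 MB left
memory block 4: place 52 MB, 104 MB left
memory block 5: place 356 MB, 156 MB left
memory block 5: place 132 MB, 24 MB left
memory block 6: place 60 MB, 452 MB left
memory block 6: place 319 MB, 133 MB left
memory block 6: place 81 MB, 52 MB left
memory block 7: place 334 MB, 178 MB left

7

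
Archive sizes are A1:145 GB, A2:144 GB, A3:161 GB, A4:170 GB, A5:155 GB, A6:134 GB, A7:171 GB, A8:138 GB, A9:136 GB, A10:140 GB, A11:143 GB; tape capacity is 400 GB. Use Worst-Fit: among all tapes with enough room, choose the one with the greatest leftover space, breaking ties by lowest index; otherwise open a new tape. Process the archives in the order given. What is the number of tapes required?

tape 1: place A1 (145 GB), 255 GB left
tape 1: place A2 (144 GB), 111 GB left
tape 2: place A3 (161 GB), 239 GB left
tape 2: place A4 (170 GB), 69 GB left
tape 3: place A5 (155 GB), 245 GB left
tape 3: place A6 (134 GB), 111 GB left
tape 4: place A7 (171 GB), 229 GB left
tape 4: place A8 (138 GB), 91 GB left
tape 5: place A9 (136 GB), 264 GB left
tape 5: place A10 (140 GB), 124 GB left
tape 6: place A11 (143 GB), 257 GB left
Final tapes: [145,144] [161,170] [155,134] [171,138] [136,140] [143].

6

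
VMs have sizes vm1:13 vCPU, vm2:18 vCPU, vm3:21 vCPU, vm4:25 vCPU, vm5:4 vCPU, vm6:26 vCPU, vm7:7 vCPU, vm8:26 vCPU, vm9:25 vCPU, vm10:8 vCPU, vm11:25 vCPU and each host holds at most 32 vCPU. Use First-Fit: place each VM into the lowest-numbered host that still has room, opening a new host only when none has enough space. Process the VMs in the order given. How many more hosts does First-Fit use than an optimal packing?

1

First-Fit: [13,18] [21,4,7] [25] [26] [26] [25] [8] [25] → 8 hosts.
Total size 198 vCPU; any packing needs at least ⌈198/32⌉ = 7 hosts.
An optimal packing achieves that bound: [26,4] [26] [25,7] [25] [25] [21,8] [18,13] → 7 hosts.
Excess: 8 − 7 = 1.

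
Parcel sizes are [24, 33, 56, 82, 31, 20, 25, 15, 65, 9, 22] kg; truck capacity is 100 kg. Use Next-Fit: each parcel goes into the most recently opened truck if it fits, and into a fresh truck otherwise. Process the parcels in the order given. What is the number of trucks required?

5

Put 24 kg in truck 1; 76 kg remain.
Put 33 kg in truck 1; 43 kg remain.
Put 56 kg in truck 2; 44 kg remain.
Put 82 kg in truck 3; 18 kg remain.
Put 31 kg in truck 4; 69 kg remain.
Put 20 kg in truck 4; 49 kg remain.
Put 25 kg in truck 4; 24 kg remain.
Put 15 kg in truck 4; 9 kg remain.
Put 65 kg in truck 5; 35 kg remain.
Put 9 kg in truck 5; 26 kg remain.
Put 22 kg in truck 5; 4 kg remain.
Final trucks: [24,33] [56] [82] [31,20,25,15] [65,9,22].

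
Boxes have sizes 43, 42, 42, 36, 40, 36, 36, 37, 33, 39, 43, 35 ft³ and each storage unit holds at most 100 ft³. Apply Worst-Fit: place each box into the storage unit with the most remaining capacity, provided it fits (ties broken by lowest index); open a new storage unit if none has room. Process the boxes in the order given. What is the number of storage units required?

6 storage units

43 ft³ → storage unit 1 (remaining 57 ft³)
42 ft³ → storage unit 1 (remaining 15 ft³)
42 ft³ → storage unit 2 (remaining 58 ft³)
36 ft³ → storage unit 2 (remaining 22 ft³)
40 ft³ → storage unit 3 (remaining 60 ft³)
36 ft³ → storage unit 3 (remaining 24 ft³)
36 ft³ → storage unit 4 (remaining 64 ft³)
37 ft³ → storage unit 4 (remaining 27 ft³)
33 ft³ → storage unit 5 (remaining 67 ft³)
39 ft³ → storage unit 5 (remaining 28 ft³)
43 ft³ → storage unit 6 (remaining 57 ft³)
35 ft³ → storage unit 6 (remaining 22 ft³)
Final storage units: [43,42] [42,36] [40,36] [36,37] [33,39] [43,35].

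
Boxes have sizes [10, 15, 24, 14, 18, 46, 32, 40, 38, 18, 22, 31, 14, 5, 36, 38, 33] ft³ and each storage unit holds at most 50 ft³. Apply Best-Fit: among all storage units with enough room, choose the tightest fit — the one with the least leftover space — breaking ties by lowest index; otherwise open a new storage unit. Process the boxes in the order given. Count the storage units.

11

storage unit 1: place 10 ft³, 40 ft³ left
storage unit 1: place 15 ft³, 25 ft³ left
storage unit 1: place 24 ft³, 1 ft³ left
storage unit 2: place 14 ft³, 36 ft³ left
storage unit 2: place 18 ft³, 18 ft³ left
storage unit 3: place 46 ft³, 4 ft³ left
storage unit 4: place 32 ft³, 18 ft³ left
storage unit 5: place 40 ft³, 10 ft³ left
storage unit 6: place 38 ft³, 12 ft³ left
storage unit 2: place 18 ft³, 0 ft³ left
storage unit 7: place 22 ft³, 28 ft³ left
storage unit 8: place 31 ft³, 19 ft³ left
storage unit 4: place 14 ft³, 4 ft³ left
storage unit 5: place 5 ft³, 5 ft³ left
storage unit 9: place 36 ft³, 14 ft³ left
storage unit 10: place 38 ft³, 12 ft³ left
storage unit 11: place 33 ft³, 17 ft³ left
Final storage units: [10,15,24] [14,18,18] [46] [32,14] [40,5] [38] [22] [31] [36] [38] [33].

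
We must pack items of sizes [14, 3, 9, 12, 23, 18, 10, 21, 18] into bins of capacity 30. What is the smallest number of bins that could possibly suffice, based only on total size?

Total size = 14 + 3 + 9 + 12 + 23 + 18 + 10 + 21 + 18 = 128.
⌈128 / 30⌉ = 5.

5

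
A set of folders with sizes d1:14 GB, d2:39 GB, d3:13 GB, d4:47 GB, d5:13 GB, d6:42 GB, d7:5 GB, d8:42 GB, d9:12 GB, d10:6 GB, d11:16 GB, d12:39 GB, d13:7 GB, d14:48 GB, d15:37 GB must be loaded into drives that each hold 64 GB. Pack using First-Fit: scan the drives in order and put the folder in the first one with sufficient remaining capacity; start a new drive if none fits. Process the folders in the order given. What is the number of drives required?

d1 (14 GB) → drive 1 (remaining 50 GB)
d2 (39 GB) → drive 1 (remaining 11 GB)
d3 (13 GB) → drive 2 (remaining 51 GB)
d4 (47 GB) → drive 2 (remaining 4 GB)
d5 (13 GB) → drive 3 (remaining 51 GB)
d6 (42 GB) → drive 3 (remaining 9 GB)
d7 (5 GB) → drive 1 (remaining 6 GB)
d8 (42 GB) → drive 4 (remaining 22 GB)
d9 (12 GB) → drive 4 (remaining 10 GB)
d10 (6 GB) → drive 1 (remaining 0 GB)
d11 (16 GB) → drive 5 (remaining 48 GB)
d12 (39 GB) → drive 5 (remaining 9 GB)
d13 (7 GB) → drive 3 (remaining 2 GB)
d14 (48 GB) → drive 6 (remaining 16 GB)
d15 (37 GB) → drive 7 (remaining 27 GB)
Final drives: [14,39,5,6] [13,47] [13,42,7] [42,12] [16,39] [48] [37].

7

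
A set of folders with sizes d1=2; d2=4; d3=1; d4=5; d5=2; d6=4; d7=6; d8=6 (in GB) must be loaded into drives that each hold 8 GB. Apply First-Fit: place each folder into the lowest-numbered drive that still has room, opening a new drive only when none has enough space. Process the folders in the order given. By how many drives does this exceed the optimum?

First-Fit: [2,4,1] [5,2] [4] [6] [6] → 5 drives.
Total size 30 GB; any packing needs at least ⌈30/8⌉ = 4 drives.
An optimal packing achieves that bound: [6,2] [6,2] [5,1] [4,4] → 4 drives.
Excess: 5 − 4 = 1.

1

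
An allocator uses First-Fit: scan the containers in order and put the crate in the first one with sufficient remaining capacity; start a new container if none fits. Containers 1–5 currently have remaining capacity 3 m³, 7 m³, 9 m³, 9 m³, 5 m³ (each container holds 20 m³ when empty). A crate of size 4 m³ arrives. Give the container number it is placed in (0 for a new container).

Containers with room: container 2 (7 m³), container 3 (9 m³), container 4 (9 m³), container 5 (5 m³).
The first with room is container 2.

2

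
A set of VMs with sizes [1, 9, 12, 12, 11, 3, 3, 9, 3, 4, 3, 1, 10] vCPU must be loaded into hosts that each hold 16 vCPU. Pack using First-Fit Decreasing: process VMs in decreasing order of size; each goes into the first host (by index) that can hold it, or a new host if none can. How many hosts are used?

Sorted descending: 12, 12, 11, 10, 9, 9, 4, 3, 3, 3, 3, 1, 1.
host 1: place 12 vCPU, 4 vCPU left
host 2: place 12 vCPU, 4 vCPU left
host 3: place 11 vCPU, 5 vCPU left
host 4: place 10 vCPU, 6 vCPU left
host 5: place 9 vCPU, 7 vCPU left
host 6: place 9 vCPU, 7 vCPU left
host 1: place 4 vCPU, 0 vCPU left
host 2: place 3 vCPU, 1 vCPU left
host 3: place 3 vCPU, 2 vCPU left
host 4: place 3 vCPU, 3 vCPU left
host 4: place 3 vCPU, 0 vCPU left
host 2: place 1 vCPU, 0 vCPU left
host 3: place 1 vCPU, 1 vCPU left
Final hosts: [12,4] [12,3,1] [11,3,1] [10,3,3] [9] [9].

6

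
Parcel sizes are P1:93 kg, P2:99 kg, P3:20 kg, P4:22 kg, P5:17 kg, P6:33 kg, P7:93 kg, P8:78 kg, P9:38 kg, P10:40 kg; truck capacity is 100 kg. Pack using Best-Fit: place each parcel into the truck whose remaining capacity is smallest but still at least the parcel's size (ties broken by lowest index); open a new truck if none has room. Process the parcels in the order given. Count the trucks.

Put P1 (93 kg) in truck 1; 7 kg remain.
Put P2 (99 kg) in truck 2; 1 kg remain.
Put P3 (20 kg) in truck 3; 80 kg remain.
Put P4 (22 kg) in truck 3; 58 kg remain.
Put P5 (17 kg) in truck 3; 41 kg remain.
Put P6 (33 kg) in truck 3; 8 kg remain.
Put P7 (93 kg) in truck 4; 7 kg remain.
Put P8 (78 kg) in truck 5; 22 kg remain.
Put P9 (38 kg) in truck 6; 62 kg remain.
Put P10 (40 kg) in truck 6; 22 kg remain.
Final trucks: [93] [99] [20,22,17,33] [93] [78] [38,40].

6 trucks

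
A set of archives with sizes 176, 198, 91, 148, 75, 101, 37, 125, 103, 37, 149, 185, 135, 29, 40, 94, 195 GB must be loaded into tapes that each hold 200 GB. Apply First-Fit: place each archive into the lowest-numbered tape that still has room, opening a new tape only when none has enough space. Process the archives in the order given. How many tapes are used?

tape 1: place 176 GB, 24 GB left
tape 2: place 198 GB, 2 GB left
tape 3: place 91 GB, 109 GB left
tape 4: place 148 GB, 52 GB left
tape 3: place 75 GB, 34 GB left
tape 5: place 101 GB, 99 GB left
tape 4: place 37 GB, 15 GB left
tape 6: place 125 GB, 75 GB left
tape 7: place 103 GB, 97 GB left
tape 5: place 37 GB, 62 GB left
tape 8: place 149 GB, 51 GB left
tape 9: place 185 GB, 15 GB left
tape 10: place 135 GB, 65 GB left
tape 3: place 29 GB, 5 GB left
tape 5: place 40 GB, 22 GB left
tape 7: place 94 GB, 3 GB left
tape 11: place 195 GB, 5 GB left
Final tapes: [176] [198] [91,75,29] [148,37] [101,37,40] [125] [103,94] [149] [185] [135] [195].

11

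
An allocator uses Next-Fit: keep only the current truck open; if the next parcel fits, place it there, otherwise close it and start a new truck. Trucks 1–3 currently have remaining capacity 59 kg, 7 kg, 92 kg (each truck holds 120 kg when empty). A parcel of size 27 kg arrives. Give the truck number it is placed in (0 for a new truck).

Next-Fit only looks at truck 3, which has 92 kg free.
27 kg fits there.

3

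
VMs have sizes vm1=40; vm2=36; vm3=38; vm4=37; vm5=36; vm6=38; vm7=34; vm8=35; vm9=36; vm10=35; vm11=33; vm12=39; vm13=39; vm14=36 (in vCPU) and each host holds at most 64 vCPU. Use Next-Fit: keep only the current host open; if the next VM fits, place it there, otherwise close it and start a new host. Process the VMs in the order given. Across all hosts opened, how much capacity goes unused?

vm1 (40 vCPU) → host 1 (remaining 24 vCPU)
vm2 (36 vCPU) → host 2 (remaining 28 vCPU)
vm3 (38 vCPU) → host 3 (remaining 26 vCPU)
vm4 (37 vCPU) → host 4 (remaining 27 vCPU)
vm5 (36 vCPU) → host 5 (remaining 28 vCPU)
vm6 (38 vCPU) → host 6 (remaining 26 vCPU)
vm7 (34 vCPU) → host 7 (remaining 30 vCPU)
vm8 (35 vCPU) → host 8 (remaining 29 vCPU)
vm9 (36 vCPU) → host 9 (remaining 28 vCPU)
vm10 (35 vCPU) → host 10 (remaining 29 vCPU)
vm11 (33 vCPU) → host 11 (remaining 31 vCPU)
vm12 (39 vCPU) → host 12 (remaining 25 vCPU)
vm13 (39 vCPU) → host 13 (remaining 25 vCPU)
vm14 (36 vCPU) → host 14 (remaining 28 vCPU)
14 hosts × 64 vCPU = 896 vCPU; used 512 vCPU; unused 384 vCPU.

384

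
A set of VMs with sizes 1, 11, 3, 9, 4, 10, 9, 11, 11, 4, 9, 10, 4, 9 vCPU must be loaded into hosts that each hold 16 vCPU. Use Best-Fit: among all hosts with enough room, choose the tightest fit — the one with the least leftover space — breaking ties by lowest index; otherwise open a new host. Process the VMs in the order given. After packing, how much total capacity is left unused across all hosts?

Put 1 vCPU in host 1; 15 vCPU remain.
Put 11 vCPU in host 1; 4 vCPU remain.
Put 3 vCPU in host 1; 1 vCPU remain.
Put 9 vCPU in host 2; 7 vCPU remain.
Put 4 vCPU in host 2; 3 vCPU remain.
Put 10 vCPU in host 3; 6 vCPU remain.
Put 9 vCPU in host 4; 7 vCPU remain.
Put 11 vCPU in host 5; 5 vCPU remain.
Put 11 vCPU in host 6; 5 vCPU remain.
Put 4 vCPU in host 5; 1 vCPU remain.
Put 9 vCPU in host 7; 7 vCPU remain.
Put 10 vCPU in host 8; 6 vCPU remain.
Put 4 vCPU in host 6; 1 vCPU remain.
Put 9 vCPU in host 9; 7 vCPU remain.
9 hosts × 16 vCPU = 144 vCPU; used 105 vCPU; unused 39 vCPU.

39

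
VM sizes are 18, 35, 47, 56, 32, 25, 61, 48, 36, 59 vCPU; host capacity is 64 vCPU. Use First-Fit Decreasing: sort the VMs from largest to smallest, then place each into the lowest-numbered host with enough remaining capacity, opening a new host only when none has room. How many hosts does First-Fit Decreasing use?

Sorted descending: 61, 59, 56, 48, 47, 36, 35, 32, 25, 18.
host 1: place 61 vCPU, 3 vCPU left
host 2: place 59 vCPU, 5 vCPU left
host 3: place 56 vCPU, 8 vCPU left
host 4: place 48 vCPU, 16 vCPU left
host 5: place 47 vCPU, 17 vCPU left
host 6: place 36 vCPU, 28 vCPU left
host 7: place 35 vCPU, 29 vCPU left
host 8: place 32 vCPU, 32 vCPU left
host 6: place 25 vCPU, 3 vCPU left
host 7: place 18 vCPU, 11 vCPU left
Final hosts: [61] [59] [56] [48] [47] [36,25] [35,18] [32].

8 hosts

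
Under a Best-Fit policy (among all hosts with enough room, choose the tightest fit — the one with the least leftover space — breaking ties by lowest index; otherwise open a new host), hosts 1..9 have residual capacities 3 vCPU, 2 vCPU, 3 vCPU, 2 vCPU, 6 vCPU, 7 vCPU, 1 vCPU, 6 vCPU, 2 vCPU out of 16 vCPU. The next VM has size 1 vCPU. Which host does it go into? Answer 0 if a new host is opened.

7

Hosts with room: host 1 (3 vCPU), host 2 (2 vCPU), host 3 (3 vCPU), host 4 (2 vCPU), host 5 (6 vCPU), host 6 (7 vCPU), host 7 (1 vCPU), host 8 (6 vCPU), host 9 (2 vCPU).
Tightest fit is host 7 with 1 vCPU free.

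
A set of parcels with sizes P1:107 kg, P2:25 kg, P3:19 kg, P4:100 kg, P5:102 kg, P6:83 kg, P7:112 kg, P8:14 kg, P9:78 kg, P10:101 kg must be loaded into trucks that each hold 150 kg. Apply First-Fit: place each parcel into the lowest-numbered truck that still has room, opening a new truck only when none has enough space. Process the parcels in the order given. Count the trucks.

truck 1: place P1 (107 kg), 43 kg left
truck 1: place P2 (25 kg), 18 kg left
truck 2: place P3 (19 kg), 131 kg left
truck 2: place P4 (100 kg), 31 kg left
truck 3: place P5 (102 kg), 48 kg left
truck 4: place P6 (83 kg), 67 kg left
truck 5: place P7 (112 kg), 38 kg left
truck 1: place P8 (14 kg), 4 kg left
truck 6: place P9 (78 kg), 72 kg left
truck 7: place P10 (101 kg), 49 kg left
Final trucks: [107,25,14] [19,100] [102] [83] [112] [78] [101].

7 trucks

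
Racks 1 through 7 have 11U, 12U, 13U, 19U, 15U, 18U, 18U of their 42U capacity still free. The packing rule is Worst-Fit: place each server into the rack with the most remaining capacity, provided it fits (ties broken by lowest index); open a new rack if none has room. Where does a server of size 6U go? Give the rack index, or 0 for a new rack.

4

Racks with room: rack 1 (11U), rack 2 (12U), rack 3 (13U), rack 4 (19U), rack 5 (15U), rack 6 (18U), rack 7 (18U).
Most room is rack 4 with 19U free.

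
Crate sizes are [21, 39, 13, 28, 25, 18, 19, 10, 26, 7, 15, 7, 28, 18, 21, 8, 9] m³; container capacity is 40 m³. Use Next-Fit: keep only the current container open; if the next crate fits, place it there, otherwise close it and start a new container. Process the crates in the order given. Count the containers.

21 m³ → container 1 (remaining 19 m³)
39 m³ → container 2 (remaining 1 m³)
13 m³ → container 3 (remaining 27 m³)
28 m³ → container 4 (remaining 12 m³)
25 m³ → container 5 (remaining 15 m³)
18 m³ → container 6 (remaining 22 m³)
19 m³ → container 6 (remaining 3 m³)
10 m³ → container 7 (remaining 30 m³)
26 m³ → container 7 (remaining 4 m³)
7 m³ → container 8 (remaining 33 m³)
15 m³ → container 8 (remaining 18 m³)
7 m³ → container 8 (remaining 11 m³)
28 m³ → container 9 (remaining 12 m³)
18 m³ → container 10 (remaining 22 m³)
21 m³ → container 10 (remaining 1 m³)
8 m³ → container 11 (remaining 32 m³)
9 m³ → container 11 (remaining 23 m³)

11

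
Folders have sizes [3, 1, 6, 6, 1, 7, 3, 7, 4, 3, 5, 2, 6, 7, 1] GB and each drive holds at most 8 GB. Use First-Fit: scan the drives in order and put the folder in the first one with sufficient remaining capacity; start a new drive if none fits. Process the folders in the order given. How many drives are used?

9

3 GB → drive 1 (remaining 5 GB)
1 GB → drive 1 (remaining 4 GB)
6 GB → drive 2 (remaining 2 GB)
6 GB → drive 3 (remaining 2 GB)
1 GB → drive 1 (remaining 3 GB)
7 GB → drive 4 (remaining 1 GB)
3 GB → drive 1 (remaining 0 GB)
7 GB → drive 5 (remaining 1 GB)
4 GB → drive 6 (remaining 4 GB)
3 GB → drive 6 (remaining 1 GB)
5 GB → drive 7 (remaining 3 GB)
2 GB → drive 2 (remaining 0 GB)
6 GB → drive 8 (remaining 2 GB)
7 GB → drive 9 (remaining 1 GB)
1 GB → drive 3 (remaining 1 GB)
Final drives: [3,1,1,3] [6,2] [6,1] [7] [7] [4,3] [5] [6] [7].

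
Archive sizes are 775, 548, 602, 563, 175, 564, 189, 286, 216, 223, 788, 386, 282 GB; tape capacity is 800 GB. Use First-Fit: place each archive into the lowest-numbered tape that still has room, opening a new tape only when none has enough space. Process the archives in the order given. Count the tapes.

8 tapes

Put 775 GB in tape 1; 25 GB remain.
Put 548 GB in tape 2; 252 GB remain.
Put 602 GB in tape 3; 198 GB remain.
Put 563 GB in tape 4; 237 GB remain.
Put 175 GB in tape 2; 77 GB remain.
Put 564 GB in tape 5; 236 GB remain.
Put 189 GB in tape 3; 9 GB remain.
Put 286 GB in tape 6; 514 GB remain.
Put 216 GB in tape 4; 21 GB remain.
Put 223 GB in tape 5; 13 GB remain.
Put 788 GB in tape 7; 12 GB remain.
Put 386 GB in tape 6; 128 GB remain.
Put 282 GB in tape 8; 518 GB remain.
Final tapes: [775] [548,175] [602,189] [563,216] [564,223] [286,386] [788] [282].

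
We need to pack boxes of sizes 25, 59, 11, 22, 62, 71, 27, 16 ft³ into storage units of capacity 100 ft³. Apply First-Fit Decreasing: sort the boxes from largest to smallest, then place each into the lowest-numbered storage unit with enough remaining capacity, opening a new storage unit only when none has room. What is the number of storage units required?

3

Sorted descending: 71, 62, 59, 27, 25, 22, 16, 11.
storage unit 1: place 71 ft³, 29 ft³ left
storage unit 2: place 62 ft³, 38 ft³ left
storage unit 3: place 59 ft³, 41 ft³ left
storage unit 1: place 27 ft³, 2 ft³ left
storage unit 2: place 25 ft³, 13 ft³ left
storage unit 3: place 22 ft³, 19 ft³ left
storage unit 3: place 16 ft³, 3 ft³ left
storage unit 2: place 11 ft³, 2 ft³ left
Final storage units: [71,27] [62,25,11] [59,22,16].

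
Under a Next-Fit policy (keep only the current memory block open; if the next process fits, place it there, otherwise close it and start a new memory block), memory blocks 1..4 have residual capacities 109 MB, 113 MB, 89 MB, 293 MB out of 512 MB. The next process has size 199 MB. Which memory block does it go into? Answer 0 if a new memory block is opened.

4

Next-Fit only looks at memory block 4, which has 293 MB free.
199 MB fits there.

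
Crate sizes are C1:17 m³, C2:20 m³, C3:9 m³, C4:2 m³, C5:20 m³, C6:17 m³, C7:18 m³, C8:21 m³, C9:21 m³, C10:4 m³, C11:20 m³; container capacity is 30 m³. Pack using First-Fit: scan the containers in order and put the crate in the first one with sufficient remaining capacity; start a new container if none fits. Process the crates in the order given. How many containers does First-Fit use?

8

C1 (17 m³) → container 1 (remaining 13 m³)
C2 (20 m³) → container 2 (remaining 10 m³)
C3 (9 m³) → container 1 (remaining 4 m³)
C4 (2 m³) → container 1 (remaining 2 m³)
C5 (20 m³) → container 3 (remaining 10 m³)
C6 (17 m³) → container 4 (remaining 13 m³)
C7 (18 m³) → container 5 (remaining 12 m³)
C8 (21 m³) → container 6 (remaining 9 m³)
C9 (21 m³) → container 7 (remaining 9 m³)
C10 (4 m³) → container 2 (remaining 6 m³)
C11 (20 m³) → container 8 (remaining 10 m³)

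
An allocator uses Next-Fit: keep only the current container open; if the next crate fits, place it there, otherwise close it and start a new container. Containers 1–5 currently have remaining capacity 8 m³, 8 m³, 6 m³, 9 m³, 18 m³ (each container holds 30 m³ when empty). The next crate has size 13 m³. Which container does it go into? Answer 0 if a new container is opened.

5

Next-Fit only looks at container 5, which has 18 m³ free.
13 m³ fits there.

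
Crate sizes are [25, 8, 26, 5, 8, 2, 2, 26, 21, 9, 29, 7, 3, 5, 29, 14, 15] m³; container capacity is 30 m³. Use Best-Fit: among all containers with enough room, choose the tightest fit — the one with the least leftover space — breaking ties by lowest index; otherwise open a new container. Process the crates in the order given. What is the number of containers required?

Put 25 m³ in container 1; 5 m³ remain.
Put 8 m³ in container 2; 22 m³ remain.
Put 26 m³ in container 3; 4 m³ remain.
Put 5 m³ in container 1; 0 m³ remain.
Put 8 m³ in container 2; 14 m³ remain.
Put 2 m³ in container 3; 2 m³ remain.
Put 2 m³ in container 3; 0 m³ remain.
Put 26 m³ in container 4; 4 m³ remain.
Put 21 m³ in container 5; 9 m³ remain.
Put 9 m³ in container 5; 0 m³ remain.
Put 29 m³ in container 6; 1 m³ remain.
Put 7 m³ in container 2; 7 m³ remain.
Put 3 m³ in container 4; 1 m³ remain.
Put 5 m³ in container 2; 2 m³ remain.
Put 29 m³ in container 7; 1 m³ remain.
Put 14 m³ in container 8; 16 m³ remain.
Put 15 m³ in container 8; 1 m³ remain.
Final containers: [25,5] [8,8,7,5] [26,2,2] [26,3] [21,9] [29] [29] [14,15].

8 containers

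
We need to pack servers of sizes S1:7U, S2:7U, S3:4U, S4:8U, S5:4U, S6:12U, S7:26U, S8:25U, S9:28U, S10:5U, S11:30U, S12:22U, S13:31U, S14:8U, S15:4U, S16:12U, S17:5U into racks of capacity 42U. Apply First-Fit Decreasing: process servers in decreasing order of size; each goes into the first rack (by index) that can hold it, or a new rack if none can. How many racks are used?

Sorted descending: 31, 30, 28, 26, 25, 22, 12, 12, 8, 8, 7, 7, 5, 5, 4, 4, 4.
rack 1: place 31U, 11U left
rack 2: place 30U, 12U left
rack 3: place 28U, 14U left
rack 4: place 26U, 16U left
rack 5: place 25U, 17U left
rack 6: place 22U, 20U left
rack 2: place 12U, 0U left
rack 3: place 12U, 2U left
rack 1: place 8U, 3U left
rack 4: place 8U, 8U left
rack 4: place 7U, 1U left
rack 5: place 7U, 10U left
rack 5: place 5U, 5U left
rack 5: place 5U, 0U left
rack 6: place 4U, 16U left
rack 6: place 4U, 12U left
rack 6: place 4U, 8U left
Final racks: [31,8] [30,12] [28,12] [26,8,7] [25,7,5,5] [22,4,4,4].

6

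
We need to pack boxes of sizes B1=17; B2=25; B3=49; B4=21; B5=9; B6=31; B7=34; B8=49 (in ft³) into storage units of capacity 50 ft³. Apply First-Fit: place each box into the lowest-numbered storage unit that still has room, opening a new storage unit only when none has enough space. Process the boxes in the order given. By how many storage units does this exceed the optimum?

1

First-Fit: [17,25] [49] [21,9] [31] [34] [49] → 6 storage units.
Total size 235 ft³; any packing needs at least ⌈235/50⌉ = 5 storage units.
An optimal packing achieves that bound: [49] [49] [34,9] [31,17] [25,21] → 5 storage units.
Excess: 6 − 5 = 1.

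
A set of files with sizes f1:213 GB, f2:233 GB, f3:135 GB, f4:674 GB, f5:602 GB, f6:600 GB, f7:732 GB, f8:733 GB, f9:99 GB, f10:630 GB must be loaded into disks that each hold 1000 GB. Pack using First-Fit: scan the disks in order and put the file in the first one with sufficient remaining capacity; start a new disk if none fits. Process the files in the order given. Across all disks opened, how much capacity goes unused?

2349

f1 (213 GB) → disk 1 (remaining 787 GB)
f2 (233 GB) → disk 1 (remaining 554 GB)
f3 (135 GB) → disk 1 (remaining 419 GB)
f4 (674 GB) → disk 2 (remaining 326 GB)
f5 (602 GB) → disk 3 (remaining 398 GB)
f6 (600 GB) → disk 4 (remaining 400 GB)
f7 (732 GB) → disk 5 (remaining 268 GB)
f8 (733 GB) → disk 6 (remaining 267 GB)
f9 (99 GB) → disk 1 (remaining 320 GB)
f10 (630 GB) → disk 7 (remaining 370 GB)
7 disks × 1000 GB = 7000 GB; used 4651 GB; unused 2349 GB.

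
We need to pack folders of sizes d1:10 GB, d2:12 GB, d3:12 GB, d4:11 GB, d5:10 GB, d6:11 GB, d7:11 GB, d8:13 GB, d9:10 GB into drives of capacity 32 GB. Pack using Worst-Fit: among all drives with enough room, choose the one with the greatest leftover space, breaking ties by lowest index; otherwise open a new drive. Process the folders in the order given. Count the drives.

4 drives

drive 1: place d1 (10 GB), 22 GB left
drive 1: place d2 (12 GB), 10 GB left
drive 2: place d3 (12 GB), 20 GB left
drive 2: place d4 (11 GB), 9 GB left
drive 1: place d5 (10 GB), 0 GB left
drive 3: place d6 (11 GB), 21 GB left
drive 3: place d7 (11 GB), 10 GB left
drive 4: place d8 (13 GB), 19 GB left
drive 4: place d9 (10 GB), 9 GB left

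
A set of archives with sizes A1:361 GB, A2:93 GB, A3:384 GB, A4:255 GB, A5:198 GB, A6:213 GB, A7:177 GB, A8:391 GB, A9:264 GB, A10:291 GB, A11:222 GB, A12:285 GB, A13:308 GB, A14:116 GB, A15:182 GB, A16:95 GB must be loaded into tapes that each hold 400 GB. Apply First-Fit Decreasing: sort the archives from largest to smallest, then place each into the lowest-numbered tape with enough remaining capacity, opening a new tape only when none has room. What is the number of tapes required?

Sorted descending: 391, 384, 361, 308, 291, 285, 264, 255, 222, 213, 198, 182, 177, 116, 95, 93.
391 GB → tape 1 (remaining 9 GB)
384 GB → tape 2 (remaining 16 GB)
361 GB → tape 3 (remaining 39 GB)
308 GB → tape 4 (remaining 92 GB)
291 GB → tape 5 (remaining 109 GB)
285 GB → tape 6 (remaining 115 GB)
264 GB → tape 7 (remaining 136 GB)
255 GB → tape 8 (remaining 145 GB)
222 GB → tape 9 (remaining 178 GB)
213 GB → tape 10 (remaining 187 GB)
198 GB → tape 11 (remaining 202 GB)
182 GB → tape 10 (remaining 5 GB)
177 GB → tape 9 (remaining 1 GB)
116 GB → tape 7 (remaining 20 GB)
95 GB → tape 5 (remaining 14 GB)
93 GB → tape 6 (remaining 22 GB)

11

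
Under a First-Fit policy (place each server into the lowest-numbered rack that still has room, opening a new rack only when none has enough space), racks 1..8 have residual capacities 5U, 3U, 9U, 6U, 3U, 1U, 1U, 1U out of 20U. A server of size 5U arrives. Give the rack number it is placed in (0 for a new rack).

1

Racks with room: rack 1 (5U), rack 3 (9U), rack 4 (6U).
The first with room is rack 1.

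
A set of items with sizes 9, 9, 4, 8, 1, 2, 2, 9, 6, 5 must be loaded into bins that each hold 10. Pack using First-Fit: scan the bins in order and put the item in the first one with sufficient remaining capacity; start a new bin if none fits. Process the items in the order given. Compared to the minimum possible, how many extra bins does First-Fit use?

1

First-Fit: [9,1] [9] [4,2,2] [8] [9] [6] [5] → 7 bins.
Total size 55; any packing needs at least ⌈55/10⌉ = 6 bins.
An optimal packing achieves that bound: [9,1] [9] [9] [8,2] [6,4] [5,2] → 6 bins.
Excess: 7 − 6 = 1.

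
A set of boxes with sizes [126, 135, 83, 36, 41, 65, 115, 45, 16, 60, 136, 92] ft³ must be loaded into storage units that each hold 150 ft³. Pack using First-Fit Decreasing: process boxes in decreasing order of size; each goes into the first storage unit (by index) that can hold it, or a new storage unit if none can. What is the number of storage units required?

Sorted descending: 136, 135, 126, 115, 92, 83, 65, 60, 45, 41, 36, 16.
136 ft³ → storage unit 1 (remaining 14 ft³)
135 ft³ → storage unit 2 (remaining 15 ft³)
126 ft³ → storage unit 3 (remaining 24 ft³)
115 ft³ → storage unit 4 (remaining 35 ft³)
92 ft³ → storage unit 5 (remaining 58 ft³)
83 ft³ → storage unit 6 (remaining 67 ft³)
65 ft³ → storage unit 6 (remaining 2 ft³)
60 ft³ → storage unit 7 (remaining 90 ft³)
45 ft³ → storage unit 5 (remaining 13 ft³)
41 ft³ → storage unit 7 (remaining 49 ft³)
36 ft³ → storage unit 7 (remaining 13 ft³)
16 ft³ → storage unit 3 (remaining 8 ft³)

7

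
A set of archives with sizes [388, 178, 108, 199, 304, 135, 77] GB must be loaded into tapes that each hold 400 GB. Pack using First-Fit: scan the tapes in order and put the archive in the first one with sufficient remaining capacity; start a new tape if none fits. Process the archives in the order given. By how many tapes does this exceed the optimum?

First-Fit: [388] [178,108,77] [199,135] [304] → 4 tapes.
Total size 1389 GB; any packing needs at least ⌈1389/400⌉ = 4 tapes.
So 4 is already optimal.

0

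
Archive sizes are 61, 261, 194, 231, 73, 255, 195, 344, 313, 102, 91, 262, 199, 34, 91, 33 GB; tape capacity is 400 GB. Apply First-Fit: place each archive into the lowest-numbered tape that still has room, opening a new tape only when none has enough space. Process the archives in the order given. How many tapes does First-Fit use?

tape 1: place 61 GB, 339 GB left
tape 1: place 261 GB, 78 GB left
tape 2: place 194 GB, 206 GB left
tape 3: place 231 GB, 169 GB left
tape 1: place 73 GB, 5 GB left
tape 4: place 255 GB, 145 GB left
tape 2: place 195 GB, 11 GB left
tape 5: place 344 GB, 56 GB left
tape 6: place 313 GB, 87 GB left
tape 3: place 102 GB, 67 GB left
tape 4: place 91 GB, 54 GB left
tape 7: place 262 GB, 138 GB left
tape 8: place 199 GB, 201 GB left
tape 3: place 34 GB, 33 GB left
tape 7: place 91 GB, 47 GB left
tape 3: place 33 GB, 0 GB left
Final tapes: [61,261,73] [194,195] [231,102,34,33] [255,91] [344] [313] [262,91] [199].

8 tapes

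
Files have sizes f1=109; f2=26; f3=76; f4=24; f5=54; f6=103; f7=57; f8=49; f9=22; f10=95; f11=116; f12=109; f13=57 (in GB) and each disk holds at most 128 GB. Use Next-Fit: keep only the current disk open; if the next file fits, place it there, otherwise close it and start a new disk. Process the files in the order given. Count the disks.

disk 1: place f1 (109 GB), 19 GB left
disk 2: place f2 (26 GB), 102 GB left
disk 2: place f3 (76 GB), 26 GB left
disk 2: place f4 (24 GB), 2 GB left
disk 3: place f5 (54 GB), 74 GB left
disk 4: place f6 (103 GB), 25 GB left
disk 5: place f7 (57 GB), 71 GB left
disk 5: place f8 (49 GB), 22 GB left
disk 5: place f9 (22 GB), 0 GB left
disk 6: place f10 (95 GB), 33 GB left
disk 7: place f11 (116 GB), 12 GB left
disk 8: place f12 (109 GB), 19 GB left
disk 9: place f13 (57 GB), 71 GB left

9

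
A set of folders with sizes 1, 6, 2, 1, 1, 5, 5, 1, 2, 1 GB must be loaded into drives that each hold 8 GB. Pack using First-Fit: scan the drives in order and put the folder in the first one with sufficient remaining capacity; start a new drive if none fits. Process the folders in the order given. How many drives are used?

drive 1: place 1 GB, 7 GB left
drive 1: place 6 GB, 1 GB left
drive 2: place 2 GB, 6 GB left
drive 1: place 1 GB, 0 GB left
drive 2: place 1 GB, 5 GB left
drive 2: place 5 GB, 0 GB left
drive 3: place 5 GB, 3 GB left
drive 3: place 1 GB, 2 GB left
drive 3: place 2 GB, 0 GB left
drive 4: place 1 GB, 7 GB left
Final drives: [1,6,1] [2,1,5] [5,1,2] [1].

4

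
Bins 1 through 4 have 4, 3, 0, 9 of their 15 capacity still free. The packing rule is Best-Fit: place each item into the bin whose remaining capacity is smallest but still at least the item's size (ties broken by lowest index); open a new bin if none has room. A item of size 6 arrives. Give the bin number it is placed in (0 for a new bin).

Bins with room: bin 4 (9).
Tightest fit is bin 4 with 9 free.

4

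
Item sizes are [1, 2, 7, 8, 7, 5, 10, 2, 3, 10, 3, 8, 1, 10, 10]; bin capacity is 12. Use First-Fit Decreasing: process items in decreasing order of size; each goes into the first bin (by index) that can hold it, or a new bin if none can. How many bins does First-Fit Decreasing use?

Sorted descending: 10, 10, 10, 10, 8, 8, 7, 7, 5, 3, 3, 2, 2, 1, 1.
10 → bin 1 (remaining 2)
10 → bin 2 (remaining 2)
10 → bin 3 (remaining 2)
10 → bin 4 (remaining 2)
8 → bin 5 (remaining 4)
8 → bin 6 (remaining 4)
7 → bin 7 (remaining 5)
7 → bin 8 (remaining 5)
5 → bin 7 (remaining 0)
3 → bin 5 (remaining 1)
3 → bin 6 (remaining 1)
2 → bin 1 (remaining 0)
2 → bin 2 (remaining 0)
1 → bin 3 (remaining 1)
1 → bin 3 (remaining 0)

8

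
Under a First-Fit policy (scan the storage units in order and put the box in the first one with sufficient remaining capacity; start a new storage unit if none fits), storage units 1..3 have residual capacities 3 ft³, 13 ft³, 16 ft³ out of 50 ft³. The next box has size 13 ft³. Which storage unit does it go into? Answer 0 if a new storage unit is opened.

Storage units with room: storage unit 2 (13 ft³), storage unit 3 (16 ft³).
The first with room is storage unit 2.

2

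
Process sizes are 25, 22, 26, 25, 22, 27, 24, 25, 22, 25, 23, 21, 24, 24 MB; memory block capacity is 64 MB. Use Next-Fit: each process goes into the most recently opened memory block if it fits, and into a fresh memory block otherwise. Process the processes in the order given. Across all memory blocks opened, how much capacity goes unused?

memory block 1: place 25 MB, 39 MB left
memory block 1: place 22 MB, 17 MB left
memory block 2: place 26 MB, 38 MB left
memory block 2: place 25 MB, 13 MB left
memory block 3: place 22 MB, 42 MB left
memory block 3: place 27 MB, 15 MB left
memory block 4: place 24 MB, 40 MB left
memory block 4: place 25 MB, 15 MB left
memory block 5: place 22 MB, 42 MB left
memory block 5: place 25 MB, 17 MB left
memory block 6: place 23 MB, 41 MB left
memory block 6: place 21 MB, 20 MB left
memory block 7: place 24 MB, 40 MB left
memory block 7: place 24 MB, 16 MB left
7 memory blocks × 64 MB = 448 MB; used 335 MB; unused 113 MB.

113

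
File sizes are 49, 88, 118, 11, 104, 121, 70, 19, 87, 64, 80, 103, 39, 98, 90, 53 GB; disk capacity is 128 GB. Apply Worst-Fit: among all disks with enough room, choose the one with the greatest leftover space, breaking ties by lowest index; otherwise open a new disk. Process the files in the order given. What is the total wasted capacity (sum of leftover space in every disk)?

Put 49 GB in disk 1; 79 GB remain.
Put 88 GB in disk 2; 40 GB remain.
Put 118 GB in disk 3; 10 GB remain.
Put 11 GB in disk 1; 68 GB remain.
Put 104 GB in disk 4; 24 GB remain.
Put 121 GB in disk 5; 7 GB remain.
Put 70 GB in disk 6; 58 GB remain.
Put 19 GB in disk 1; 49 GB remain.
Put 87 GB in disk 7; 41 GB remain.
Put 64 GB in disk 8; 64 GB remain.
Put 80 GB in disk 9; 48 GB remain.
Put 103 GB in disk 10; 25 GB remain.
Put 39 GB in disk 8; 25 GB remain.
Put 98 GB in disk 11; 30 GB remain.
Put 90 GB in disk 12; 38 GB remain.
Put 53 GB in disk 6; 5 GB remain.
12 disks × 128 GB = 1536 GB; used 1194 GB; unused 342 GB.

342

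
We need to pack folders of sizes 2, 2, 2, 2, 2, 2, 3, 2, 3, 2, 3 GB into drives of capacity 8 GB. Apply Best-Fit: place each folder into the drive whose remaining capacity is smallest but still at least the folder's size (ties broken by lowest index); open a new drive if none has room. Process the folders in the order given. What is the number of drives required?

Put 2 GB in drive 1; 6 GB remain.
Put 2 GB in drive 1; 4 GB remain.
Put 2 GB in drive 1; 2 GB remain.
Put 2 GB in drive 1; 0 GB remain.
Put 2 GB in drive 2; 6 GB remain.
Put 2 GB in drive 2; 4 GB remain.
Put 3 GB in drive 2; 1 GB remain.
Put 2 GB in drive 3; 6 GB remain.
Put 3 GB in drive 3; 3 GB remain.
Put 2 GB in drive 3; 1 GB remain.
Put 3 GB in drive 4; 5 GB remain.

4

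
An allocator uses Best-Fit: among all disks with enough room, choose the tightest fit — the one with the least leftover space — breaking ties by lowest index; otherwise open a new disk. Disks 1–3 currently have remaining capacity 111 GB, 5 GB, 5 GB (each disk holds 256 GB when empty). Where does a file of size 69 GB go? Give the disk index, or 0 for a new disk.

Disks with room: disk 1 (111 GB).
Tightest fit is disk 1 with 111 GB free.

1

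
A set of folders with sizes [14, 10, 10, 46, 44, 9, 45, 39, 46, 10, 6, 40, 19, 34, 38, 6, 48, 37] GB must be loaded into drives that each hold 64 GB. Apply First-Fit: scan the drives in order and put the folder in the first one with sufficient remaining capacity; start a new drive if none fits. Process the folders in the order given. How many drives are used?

14 GB → drive 1 (remaining 50 GB)
10 GB → drive 1 (remaining 40 GB)
10 GB → drive 1 (remaining 30 GB)
46 GB → drive 2 (remaining 18 GB)
44 GB → drive 3 (remaining 20 GB)
9 GB → drive 1 (remaining 21 GB)
45 GB → drive 4 (remaining 19 GB)
39 GB → drive 5 (remaining 25 GB)
46 GB → drive 6 (remaining 18 GB)
10 GB → drive 1 (remaining 11 GB)
6 GB → drive 1 (remaining 5 GB)
40 GB → drive 7 (remaining 24 GB)
19 GB → drive 3 (remaining 1 GB)
34 GB → drive 8 (remaining 30 GB)
38 GB → drive 9 (remaining 26 GB)
6 GB → drive 2 (remaining 12 GB)
48 GB → drive 10 (remaining 16 GB)
37 GB → drive 11 (remaining 27 GB)
Final drives: [14,10,10,9,10,6] [46,6] [44,19] [45] [39] [46] [40] [34] [38] [48] [37].

11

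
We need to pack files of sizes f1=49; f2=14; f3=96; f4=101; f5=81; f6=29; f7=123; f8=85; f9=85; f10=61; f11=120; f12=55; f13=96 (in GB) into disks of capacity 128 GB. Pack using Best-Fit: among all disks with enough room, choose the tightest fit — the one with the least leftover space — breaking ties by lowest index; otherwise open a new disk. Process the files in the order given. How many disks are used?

disk 1: place f1 (49 GB), 79 GB left
disk 1: place f2 (14 GB), 65 GB left
disk 2: place f3 (96 GB), 32 GB left
disk 3: place f4 (101 GB), 27 GB left
disk 4: place f5 (81 GB), 47 GB left
disk 2: place f6 (29 GB), 3 GB left
disk 5: place f7 (123 GB), 5 GB left
disk 6: place f8 (85 GB), 43 GB left
disk 7: place f9 (85 GB), 43 GB left
disk 1: place f10 (61 GB), 4 GB left
disk 8: place f11 (120 GB), 8 GB left
disk 9: place f12 (55 GB), 73 GB left
disk 10: place f13 (96 GB), 32 GB left
Final disks: [49,14,61] [96,29] [101] [81] [123] [85] [85] [120] [55] [96].

10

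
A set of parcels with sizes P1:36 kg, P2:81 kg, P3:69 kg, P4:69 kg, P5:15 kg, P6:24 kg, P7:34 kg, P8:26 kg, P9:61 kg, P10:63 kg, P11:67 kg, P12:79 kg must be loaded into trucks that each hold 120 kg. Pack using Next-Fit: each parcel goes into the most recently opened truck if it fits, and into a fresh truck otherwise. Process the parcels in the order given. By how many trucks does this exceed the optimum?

Next-Fit: [36,81] [69] [69,15,24] [34,26] [61] [63] [67] [79] → 8 trucks.
7 parcels exceed 60 kg (half the capacity), and no two of those can share a truck, so at least 7 trucks are needed.
An optimal packing achieves that bound: [81,36] [79,34] [69,26,24] [69,15] [67] [63] [61] → 7 trucks.
Excess: 8 − 7 = 1.

1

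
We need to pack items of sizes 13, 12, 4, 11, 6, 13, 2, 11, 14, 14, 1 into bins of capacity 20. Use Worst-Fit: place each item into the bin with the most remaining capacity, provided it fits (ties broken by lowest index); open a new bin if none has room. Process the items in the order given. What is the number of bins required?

13 → bin 1 (remaining 7)
12 → bin 2 (remaining 8)
4 → bin 2 (remaining 4)
11 → bin 3 (remaining 9)
6 → bin 3 (remaining 3)
13 → bin 4 (remaining 7)
2 → bin 1 (remaining 5)
11 → bin 5 (remaining 9)
14 → bin 6 (remaining 6)
14 → bin 7 (remaining 6)
1 → bin 5 (remaining 8)
Final bins: [13,2] [12,4] [11,6] [13] [11,1] [14] [14].

7 bins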